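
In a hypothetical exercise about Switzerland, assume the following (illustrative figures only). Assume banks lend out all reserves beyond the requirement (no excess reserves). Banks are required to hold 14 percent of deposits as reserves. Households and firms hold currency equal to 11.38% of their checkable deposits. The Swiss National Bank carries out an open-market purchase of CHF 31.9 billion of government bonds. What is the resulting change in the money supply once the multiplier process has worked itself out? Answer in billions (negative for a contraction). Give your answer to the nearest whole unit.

CHF 140 billion

The money multiplier is m = (1 + c) / (rr + c) = (1 + 0.1138) / (0.14 + 0.1138) ≈ 4.3885.
The purchase adds 31.9 billion of base, so ΔM = m × ΔMB = 4.3885 × (+31.9) ≈ 139.9931 billion.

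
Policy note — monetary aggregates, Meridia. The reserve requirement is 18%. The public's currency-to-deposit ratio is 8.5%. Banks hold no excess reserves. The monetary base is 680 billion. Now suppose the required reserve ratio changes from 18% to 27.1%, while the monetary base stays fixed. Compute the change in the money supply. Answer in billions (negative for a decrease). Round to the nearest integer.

Initially m₁ = (1 + 0.085) / (0.18 + 0.085) ≈ 4.0943, so M₁ = 4.0943 × 680 = 2784.124 billion.
After the change m₂ = (1 + 0.085) / (0.271 + 0.085) ≈ 3.0478, so M₂ = 3.0478 × 680 = 2072.504 billion.
ΔM = M₂ − M₁ = 2072.504 − 2784.124 = -711.62 billion.

-712 billion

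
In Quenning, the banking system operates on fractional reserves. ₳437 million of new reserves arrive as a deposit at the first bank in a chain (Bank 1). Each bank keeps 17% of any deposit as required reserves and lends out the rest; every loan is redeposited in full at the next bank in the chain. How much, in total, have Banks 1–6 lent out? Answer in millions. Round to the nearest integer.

Bank i lends (1 − rr)^i of the original deposit: Bank 1 lends 437·0.8300 = 362.7100, Bank 2 lends 437·0.8300² = 301.0493, and so on.
Summing a geometric series: total = 437·[0.8300·(1 − 0.8300^6) / (1 − 0.8300)] ≈ 1436.0321 million.

₳1436 million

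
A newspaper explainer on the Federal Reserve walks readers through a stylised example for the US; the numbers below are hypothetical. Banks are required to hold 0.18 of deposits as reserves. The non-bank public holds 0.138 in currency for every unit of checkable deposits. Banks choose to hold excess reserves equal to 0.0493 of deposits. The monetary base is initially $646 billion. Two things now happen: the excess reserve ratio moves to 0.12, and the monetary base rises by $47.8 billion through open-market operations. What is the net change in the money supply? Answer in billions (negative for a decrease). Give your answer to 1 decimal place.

-198.9 billion

Before: m₁ = (1 + 0.138) / (0.18 + 0.0493 + 0.138) ≈ 3.09828, MB₁ = 646, so M₁ = 3.09828 × 646 ≈ 2001.4889 billion.
After: m₂ = (1 + 0.138) / (0.18 + 0.12 + 0.138) ≈ 2.59817, MB₂ = 646 + 47.8 = 693.8, so M₂ = 2.59817 × 693.8 ≈ 1802.6103 billion.
ΔM = M₂ − M₁ = 1802.6103 − 2001.4889 = -198.8786 billion.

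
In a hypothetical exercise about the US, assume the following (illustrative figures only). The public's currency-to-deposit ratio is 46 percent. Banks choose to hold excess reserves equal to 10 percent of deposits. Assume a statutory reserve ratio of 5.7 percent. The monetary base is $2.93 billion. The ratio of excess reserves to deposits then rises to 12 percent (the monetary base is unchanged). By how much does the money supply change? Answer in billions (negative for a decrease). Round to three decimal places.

Initially m₁ = (1 + 0.46) / (0.057 + 0.1 + 0.46) ≈ 2.36629, so M₁ = 2.36629 × 2.93 ≈ 6.9332 billion.
After the change m₂ = (1 + 0.46) / (0.057 + 0.12 + 0.46) ≈ 2.29199, so M₂ = 2.29199 × 2.93 ≈ 6.7155 billion.
ΔM = M₂ − M₁ = 6.7155 − 6.9332 = -0.2177 billion.

-0.218 billion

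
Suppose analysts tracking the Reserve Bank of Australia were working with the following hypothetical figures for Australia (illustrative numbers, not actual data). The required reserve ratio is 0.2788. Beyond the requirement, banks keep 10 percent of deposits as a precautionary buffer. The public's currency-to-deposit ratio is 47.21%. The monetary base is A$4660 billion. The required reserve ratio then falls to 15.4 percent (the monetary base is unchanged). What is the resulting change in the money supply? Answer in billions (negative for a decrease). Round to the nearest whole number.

Initially m₁ = (1 + 0.4721) / (0.2788 + 0.1 + 0.4721) ≈ 1.73005, so M₁ = 1.73005 × 4660 = 8062.033 billion.
After the change m₂ = (1 + 0.4721) / (0.154 + 0.1 + 0.4721) ≈ 2.02741, so M₂ = 2.02741 × 4660 = 9447.7306 billion.
ΔM = M₂ − M₁ = 9447.7306 − 8062.033 = 1385.6976 billion.

A$1386 billion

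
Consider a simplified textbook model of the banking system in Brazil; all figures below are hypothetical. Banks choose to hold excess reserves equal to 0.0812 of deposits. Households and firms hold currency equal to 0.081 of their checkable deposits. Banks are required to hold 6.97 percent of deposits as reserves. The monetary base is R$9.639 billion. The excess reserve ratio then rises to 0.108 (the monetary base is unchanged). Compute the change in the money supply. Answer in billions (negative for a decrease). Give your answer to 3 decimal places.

-4.655 billion

Initially m₁ = (1 + 0.081) / (0.0697 + 0.0812 + 0.081) ≈ 4.66149, so M₁ = 4.66149 × 9.639 ≈ 44.9321 billion.
After the change m₂ = (1 + 0.081) / (0.0697 + 0.108 + 0.081) ≈ 4.17859, so M₂ = 4.17859 × 9.639 ≈ 40.2774 billion.
ΔM = M₂ − M₁ = 40.2774 − 44.9321 = -4.6547 billion.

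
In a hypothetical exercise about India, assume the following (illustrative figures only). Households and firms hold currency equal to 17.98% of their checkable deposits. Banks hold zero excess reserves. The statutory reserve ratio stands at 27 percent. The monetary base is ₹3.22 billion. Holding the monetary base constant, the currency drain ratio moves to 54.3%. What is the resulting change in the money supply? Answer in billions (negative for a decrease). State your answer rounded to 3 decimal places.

-2.335 billion

Initially m₁ = (1 + 0.1798) / (0.27 + 0.1798) ≈ 2.62294, so M₁ = 2.62294 × 3.22 ≈ 8.4459 billion.
After the change m₂ = (1 + 0.543) / (0.27 + 0.543) ≈ 1.89791, so M₂ = 1.89791 × 3.22 ≈ 6.1113 billion.
ΔM = M₂ − M₁ = 6.1113 − 8.4459 = -2.3346 billion.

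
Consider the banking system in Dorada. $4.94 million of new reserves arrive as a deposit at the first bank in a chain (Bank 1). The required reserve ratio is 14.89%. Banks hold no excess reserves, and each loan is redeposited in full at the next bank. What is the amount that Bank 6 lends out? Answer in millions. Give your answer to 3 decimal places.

Each bank lends a fraction (1 − rr) = 0.8511 of the deposit it receives, so Bank 6 receives 4.94·0.8511^5 and lends 4.94·0.8511^6 ≈ 1.8776 million.

$1.878 million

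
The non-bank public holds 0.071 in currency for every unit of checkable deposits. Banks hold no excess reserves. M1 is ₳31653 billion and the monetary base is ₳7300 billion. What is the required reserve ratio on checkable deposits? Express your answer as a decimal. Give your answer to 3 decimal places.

0.176

Using m = M/MB = 31653/7300 ≈ 4.336027. Since m = (1 + c)/(c + rr + e), the denominator satisfies c + rr + e = (1 + c)/m = (1 + 0.071) / 4.336027 ≈ 0.247000.
With c = 0.071 and e = 0, the required reserve ratio on checkable deposits is 0.247000 − 0.071 − 0 = 0.176.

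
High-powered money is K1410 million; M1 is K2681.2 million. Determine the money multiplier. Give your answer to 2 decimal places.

1.90

The money multiplier is m = M / MB = 2681.2 / 1410 ≈ 1.90156.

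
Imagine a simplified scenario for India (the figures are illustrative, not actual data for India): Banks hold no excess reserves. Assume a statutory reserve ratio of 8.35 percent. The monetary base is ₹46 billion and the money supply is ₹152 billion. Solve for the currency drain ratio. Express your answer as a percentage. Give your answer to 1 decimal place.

31.4%

Using m = M/MB = 152/46 ≈ 3.304348. From m = (1 + c)/(c + rr + e), rearranging gives 1 + c = m·(c + rr + e), so c·(1 − m) = m·(rr + e) − 1.
Hence c = [m·(rr + e) − 1]/(1 − m) = [3.304348 × (0.0835 + 0) − 1] / (1 − 3.304348) ≈ 0.314226.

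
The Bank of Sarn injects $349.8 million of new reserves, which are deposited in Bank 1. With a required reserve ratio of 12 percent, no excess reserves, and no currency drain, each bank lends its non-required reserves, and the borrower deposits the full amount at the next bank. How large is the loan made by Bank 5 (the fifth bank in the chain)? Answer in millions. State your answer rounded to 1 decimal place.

Each bank lends a fraction (1 − rr) = 0.8800 of the deposit it receives, so Bank 5 receives 349.8·0.8800^4 and lends 349.8·0.8800^5 ≈ 184.6006 million.

$184.6 million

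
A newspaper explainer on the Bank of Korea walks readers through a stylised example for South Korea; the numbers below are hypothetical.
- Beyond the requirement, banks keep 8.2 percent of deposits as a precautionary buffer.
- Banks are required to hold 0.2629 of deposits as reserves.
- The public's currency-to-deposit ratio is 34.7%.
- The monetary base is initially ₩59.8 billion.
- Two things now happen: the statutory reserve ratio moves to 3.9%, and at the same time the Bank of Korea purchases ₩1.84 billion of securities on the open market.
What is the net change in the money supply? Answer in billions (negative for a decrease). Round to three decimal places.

Before: m₁ = (1 + 0.347) / (0.2629 + 0.082 + 0.347) ≈ 1.946813, MB₁ = 59.8, so M₁ = 1.946813 × 59.8 ≈ 116.4194 billion.
After: m₂ = (1 + 0.347) / (0.039 + 0.082 + 0.347) ≈ 2.878205, MB₂ = 59.8 + 1.84 = 61.64, so M₂ = 2.878205 × 61.64 ≈ 177.4126 billion.
ΔM = M₂ − M₁ = 177.4126 − 116.4194 = 60.9932 billion.

₩60.993 billion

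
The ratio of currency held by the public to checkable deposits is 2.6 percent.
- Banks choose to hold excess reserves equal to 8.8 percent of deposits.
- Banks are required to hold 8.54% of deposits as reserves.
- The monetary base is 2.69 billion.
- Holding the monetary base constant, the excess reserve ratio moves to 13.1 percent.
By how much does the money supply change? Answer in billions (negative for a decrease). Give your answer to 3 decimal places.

-2.455 billion

Initially m₁ = (1 + 0.026) / (0.0854 + 0.088 + 0.026) ≈ 5.14544, so M₁ = 5.14544 × 2.69 ≈ 13.8412 billion.
After the change m₂ = (1 + 0.026) / (0.0854 + 0.131 + 0.026) ≈ 4.23267, so M₂ = 4.23267 × 2.69 ≈ 11.3859 billion.
ΔM = M₂ − M₁ = 11.3859 − 13.8412 = -2.4553 billion.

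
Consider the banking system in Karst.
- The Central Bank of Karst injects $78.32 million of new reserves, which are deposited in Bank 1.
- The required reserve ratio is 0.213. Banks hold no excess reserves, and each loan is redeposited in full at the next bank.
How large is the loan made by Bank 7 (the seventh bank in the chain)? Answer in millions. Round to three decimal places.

Each bank lends a fraction (1 − rr) = 0.7870 of the deposit it receives, so Bank 7 receives 78.32·0.7870^6 and lends 78.32·0.7870^7 ≈ 14.6452 million.

$14.645 million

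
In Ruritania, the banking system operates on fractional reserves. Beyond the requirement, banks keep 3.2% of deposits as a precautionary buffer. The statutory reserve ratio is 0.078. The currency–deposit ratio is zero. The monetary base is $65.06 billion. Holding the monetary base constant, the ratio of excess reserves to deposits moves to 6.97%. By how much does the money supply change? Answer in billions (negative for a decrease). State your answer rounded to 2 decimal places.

Initially m₁ = 1 / (0.078 + 0.032) ≈ 9.09091, so M₁ = 9.09091 × 65.06 ≈ 591.4546 billion.
After the change m₂ = 1 / (0.078 + 0.0697) ≈ 6.77048, so M₂ = 6.77048 × 65.06 ≈ 440.4874 billion.
ΔM = M₂ − M₁ = 440.4874 − 591.4546 = -150.9672 billion.

-150.97 billion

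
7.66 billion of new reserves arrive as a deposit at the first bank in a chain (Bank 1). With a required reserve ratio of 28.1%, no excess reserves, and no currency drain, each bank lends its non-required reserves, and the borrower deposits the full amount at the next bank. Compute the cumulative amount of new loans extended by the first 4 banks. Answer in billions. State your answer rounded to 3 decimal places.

14.362 billion

Bank i lends (1 − rr)^i of the original deposit: Bank 1 lends 7.66·0.7190 ≈ 5.5075, Bank 2 lends 7.66·0.7190² ≈ 3.9599, and so on.
Summing a geometric series: total = 7.66·[0.7190·(1 − 0.7190^4) / (1 − 0.7190)] ≈ 14.3618 billion.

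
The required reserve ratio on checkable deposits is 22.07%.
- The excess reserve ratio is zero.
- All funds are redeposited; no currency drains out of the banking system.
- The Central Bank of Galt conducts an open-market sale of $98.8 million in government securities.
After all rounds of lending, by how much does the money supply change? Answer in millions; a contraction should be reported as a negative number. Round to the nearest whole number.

The simple money multiplier is m = 1/rr = 1/0.2207 ≈ 4.5310.
An open-market sale reduces the monetary base by 98.8 million, so ΔM = m × ΔMB = 4.5310 × (−98.8) = -447.6628 million.

-448 million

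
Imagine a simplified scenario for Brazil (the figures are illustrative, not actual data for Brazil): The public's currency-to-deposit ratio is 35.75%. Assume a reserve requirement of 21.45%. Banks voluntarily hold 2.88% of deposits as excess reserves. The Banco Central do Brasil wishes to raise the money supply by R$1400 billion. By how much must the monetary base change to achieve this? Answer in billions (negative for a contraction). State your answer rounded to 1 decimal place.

The money multiplier is m = (1 + c) / (rr + e + c) = (1 + 0.3575) / (0.2145 + 0.0288 + 0.3575) ≈ 2.259487.
ΔMB = ΔM / m = (+1400) / 2.259487 ≈ 619.6097 billion.

R$619.6 billion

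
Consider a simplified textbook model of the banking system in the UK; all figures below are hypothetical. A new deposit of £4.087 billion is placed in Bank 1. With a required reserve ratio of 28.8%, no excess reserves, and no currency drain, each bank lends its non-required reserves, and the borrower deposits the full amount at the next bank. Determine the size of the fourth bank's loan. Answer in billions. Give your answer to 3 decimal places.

£1.050 billion

Each bank lends a fraction (1 − rr) = 0.7120 of the deposit it receives, so Bank 4 receives 4.087·0.7120^3 and lends 4.087·0.7120^4 ≈ 1.0503 billion.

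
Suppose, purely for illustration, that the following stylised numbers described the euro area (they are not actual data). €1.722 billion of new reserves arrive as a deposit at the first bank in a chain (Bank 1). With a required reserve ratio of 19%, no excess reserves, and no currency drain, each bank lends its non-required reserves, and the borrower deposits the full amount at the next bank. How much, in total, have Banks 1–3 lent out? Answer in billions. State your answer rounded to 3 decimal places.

€3.440 billion

Bank i lends (1 − rr)^i of the original deposit: Bank 1 lends 1.722·0.8100 ≈ 1.3948, Bank 2 lends 1.722·0.8100² ≈ 1.1298, and so on.
Summing a geometric series: total = 1.722·[0.8100·(1 − 0.8100^3) / (1 − 0.8100)] ≈ 3.4398 billion.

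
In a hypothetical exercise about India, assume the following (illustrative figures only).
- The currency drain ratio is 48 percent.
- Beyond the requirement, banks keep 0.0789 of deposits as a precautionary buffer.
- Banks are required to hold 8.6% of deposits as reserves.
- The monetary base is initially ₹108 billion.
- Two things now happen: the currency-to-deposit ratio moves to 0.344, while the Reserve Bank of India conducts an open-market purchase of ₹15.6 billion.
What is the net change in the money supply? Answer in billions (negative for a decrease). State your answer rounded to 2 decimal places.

Before: m₁ = (1 + 0.48) / (0.086 + 0.0789 + 0.48) ≈ 2.294929, MB₁ = 108, so M₁ = 2.294929 × 108 ≈ 247.8523 billion.
After: m₂ = (1 + 0.344) / (0.086 + 0.0789 + 0.344) ≈ 2.640990, MB₂ = 108 + 15.6 = 123.6, so M₂ = 2.640990 × 123.6 ≈ 326.4264 billion.
ΔM = M₂ − M₁ = 326.4264 − 247.8523 = 78.5741 billion.

₹78.57 billion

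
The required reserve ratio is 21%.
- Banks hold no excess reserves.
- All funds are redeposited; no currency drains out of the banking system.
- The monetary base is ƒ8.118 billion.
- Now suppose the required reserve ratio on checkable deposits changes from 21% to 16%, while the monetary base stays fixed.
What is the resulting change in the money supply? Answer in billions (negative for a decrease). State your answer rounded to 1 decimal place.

Initially m₁ = 1 / (0.21) ≈ 4.7619, so M₁ = 4.7619 × 8.118 ≈ 38.6571 billion.
After the change m₂ = 1 / (0.16) = 6.25, so M₂ = 6.25 × 8.118 = 50.7375 billion.
ΔM = M₂ − M₁ = 50.7375 − 38.6571 = 12.0804 billion.

ƒ12.1 billion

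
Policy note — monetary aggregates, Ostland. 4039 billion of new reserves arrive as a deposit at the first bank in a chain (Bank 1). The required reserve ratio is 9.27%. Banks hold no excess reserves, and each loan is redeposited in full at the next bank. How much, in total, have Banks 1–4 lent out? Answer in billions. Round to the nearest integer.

Bank i lends (1 − rr)^i of the original deposit: Bank 1 lends 4039·0.9073 = 3664.5847, Bank 2 lends 4039·0.9073² ≈ 3324.8777, and so on.
Summing a geometric series: total = 4039·[0.9073·(1 − 0.9073^4) / (1 − 0.9073)] ≈ 12743.1409 billion.

12743 billion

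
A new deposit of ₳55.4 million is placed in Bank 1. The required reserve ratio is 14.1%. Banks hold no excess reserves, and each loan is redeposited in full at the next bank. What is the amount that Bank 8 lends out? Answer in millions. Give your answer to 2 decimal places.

₳16.42 million

Each bank lends a fraction (1 − rr) = 0.8590 of the deposit it receives, so Bank 8 receives 55.4·0.8590^7 and lends 55.4·0.8590^8 ≈ 16.4231 million.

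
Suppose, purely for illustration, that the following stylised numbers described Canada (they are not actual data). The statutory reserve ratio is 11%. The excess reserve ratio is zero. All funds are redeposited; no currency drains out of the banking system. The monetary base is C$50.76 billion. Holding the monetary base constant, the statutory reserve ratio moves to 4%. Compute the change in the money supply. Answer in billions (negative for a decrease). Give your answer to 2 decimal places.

C$807.55 billion

Initially m₁ = 1 / (0.11) ≈ 9.09091, so M₁ = 9.09091 × 50.76 ≈ 461.4546 billion.
After the change m₂ = 1 / (0.04) = 25, so M₂ = 25 × 50.76 = 1269 billion.
ΔM = M₂ − M₁ = 1269 − 461.4546 = 807.5454 billion.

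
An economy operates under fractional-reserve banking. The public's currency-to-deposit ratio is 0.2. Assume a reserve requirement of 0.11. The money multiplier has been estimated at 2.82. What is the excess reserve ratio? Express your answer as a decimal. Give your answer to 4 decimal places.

0.1155

Using m = 2.82. Since m = (1 + c)/(c + rr + e), the denominator satisfies c + rr + e = (1 + c)/m = (1 + 0.2) / 2.82 ≈ 0.425532.
With c = 0.2 and rr = 0.11, the excess reserve ratio is 0.425532 − 0.2 − 0.11 = 0.115532.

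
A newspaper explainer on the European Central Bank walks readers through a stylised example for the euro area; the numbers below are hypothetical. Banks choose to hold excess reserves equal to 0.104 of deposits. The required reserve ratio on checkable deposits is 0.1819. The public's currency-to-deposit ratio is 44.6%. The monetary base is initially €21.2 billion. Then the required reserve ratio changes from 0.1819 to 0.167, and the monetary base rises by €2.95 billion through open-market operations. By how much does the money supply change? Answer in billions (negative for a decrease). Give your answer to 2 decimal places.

€6.82 billion

Before: m₁ = (1 + 0.446) / (0.1819 + 0.104 + 0.446) ≈ 1.97568, MB₁ = 21.2, so M₁ = 1.97568 × 21.2 ≈ 41.8844 billion.
After: m₂ = (1 + 0.446) / (0.167 + 0.104 + 0.446) ≈ 2.01674, MB₂ = 21.2 + 2.95 = 24.15, so M₂ = 2.01674 × 24.15 ≈ 48.7043 billion.
ΔM = M₂ − M₁ = 48.7043 − 41.8844 = 6.8199 billion.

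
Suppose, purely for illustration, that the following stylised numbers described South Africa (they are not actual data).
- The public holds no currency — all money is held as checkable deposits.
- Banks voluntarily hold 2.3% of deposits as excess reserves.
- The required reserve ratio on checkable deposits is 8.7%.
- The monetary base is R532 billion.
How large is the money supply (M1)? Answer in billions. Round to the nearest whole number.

R4836 billion

The money multiplier is m = 1 / (rr + e) = 1 / (0.087 + 0.023) ≈ 9.0909.
So M = m × MB = 9.0909 × 532 = 4836.3588 billion.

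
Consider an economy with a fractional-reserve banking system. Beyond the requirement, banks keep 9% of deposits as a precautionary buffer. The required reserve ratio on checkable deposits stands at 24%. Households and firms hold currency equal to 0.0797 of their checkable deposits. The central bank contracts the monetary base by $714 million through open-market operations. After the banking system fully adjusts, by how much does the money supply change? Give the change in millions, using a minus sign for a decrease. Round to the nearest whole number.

The money multiplier is m = (1 + c) / (rr + e + c) = (1 + 0.0797) / (0.24 + 0.09 + 0.0797) ≈ 2.6353.
The sale removes 714 million of base, so ΔM = m × ΔMB = 2.6353 × (−714) = -1881.6042 million.

-1882 million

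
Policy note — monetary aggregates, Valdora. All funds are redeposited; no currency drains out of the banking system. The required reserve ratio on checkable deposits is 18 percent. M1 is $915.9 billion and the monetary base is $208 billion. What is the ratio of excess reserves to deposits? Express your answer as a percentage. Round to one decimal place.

Using m = M/MB = 915.9/208 ≈ 4.403365. Since m = (1 + c)/(c + rr + e), the denominator satisfies c + rr + e = (1 + c)/m = (1 + 0) / 4.403365 ≈ 0.227099.
With c = 0 and rr = 0.18, the ratio of excess reserves to deposits is 0.227099 − 0 − 0.18 = 0.047099.

4.7%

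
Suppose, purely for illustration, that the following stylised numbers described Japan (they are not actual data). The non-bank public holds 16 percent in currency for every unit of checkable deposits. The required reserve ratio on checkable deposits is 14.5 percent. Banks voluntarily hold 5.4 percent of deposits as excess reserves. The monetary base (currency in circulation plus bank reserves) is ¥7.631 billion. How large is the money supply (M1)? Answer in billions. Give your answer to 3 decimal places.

The money multiplier is m = (1 + c) / (rr + e + c) = (1 + 0.16) / (0.145 + 0.054 + 0.16) ≈ 3.23120.
So M = m × MB = 3.23120 × 7.631 ≈ 24.6573 billion.

¥24.657 billion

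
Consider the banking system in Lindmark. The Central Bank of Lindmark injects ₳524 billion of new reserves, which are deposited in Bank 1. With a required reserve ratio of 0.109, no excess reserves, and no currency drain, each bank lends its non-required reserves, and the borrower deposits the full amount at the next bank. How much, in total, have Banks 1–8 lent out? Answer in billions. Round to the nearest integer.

₳2582 billion

Bank i lends (1 − rr)^i of the original deposit: Bank 1 lends 524·0.8910 = 466.8840, Bank 2 lends 524·0.8910² ≈ 415.9936, and so on.
Summing a geometric series: total = 524·[0.8910·(1 − 0.8910^8) / (1 − 0.8910)] ≈ 2581.9485 billion.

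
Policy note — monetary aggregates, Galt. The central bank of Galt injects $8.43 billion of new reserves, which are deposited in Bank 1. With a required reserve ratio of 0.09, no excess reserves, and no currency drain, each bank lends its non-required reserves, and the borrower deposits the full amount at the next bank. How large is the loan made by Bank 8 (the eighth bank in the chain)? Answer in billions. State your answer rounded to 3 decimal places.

$3.964 billion

Each bank lends a fraction (1 − rr) = 0.9100 of the deposit it receives, so Bank 8 receives 8.43·0.9100^7 and lends 8.43·0.9100^8 ≈ 3.9642 billion.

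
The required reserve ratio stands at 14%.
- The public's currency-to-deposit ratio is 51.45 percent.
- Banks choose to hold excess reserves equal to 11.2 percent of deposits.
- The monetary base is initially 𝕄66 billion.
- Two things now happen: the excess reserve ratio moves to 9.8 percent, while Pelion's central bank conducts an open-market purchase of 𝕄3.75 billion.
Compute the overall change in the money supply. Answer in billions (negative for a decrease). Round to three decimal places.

𝕄9.974 billion

Before: m₁ = (1 + 0.5145) / (0.14 + 0.112 + 0.5145) ≈ 1.975864, MB₁ = 66, so M₁ = 1.975864 × 66 ≈ 130.407 billion.
After: m₂ = (1 + 0.5145) / (0.14 + 0.098 + 0.5145) ≈ 2.012625, MB₂ = 66 + 3.75 = 69.75, so M₂ = 2.012625 × 69.75 ≈ 140.3806 billion.
ΔM = M₂ − M₁ = 140.3806 − 130.407 = 9.9736 billion.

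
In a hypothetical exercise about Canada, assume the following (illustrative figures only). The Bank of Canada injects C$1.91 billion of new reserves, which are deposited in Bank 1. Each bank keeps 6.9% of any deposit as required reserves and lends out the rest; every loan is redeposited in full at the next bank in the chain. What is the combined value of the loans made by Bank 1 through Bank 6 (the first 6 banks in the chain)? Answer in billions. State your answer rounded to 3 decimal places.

Bank i lends (1 − rr)^i of the original deposit: Bank 1 lends 1.91·0.9310 ≈ 1.7782, Bank 2 lends 1.91·0.9310² ≈ 1.6555, and so on.
Summing a geometric series: total = 1.91·[0.9310·(1 − 0.9310^6) / (1 − 0.9310)] ≈ 8.9896 billion.

C$8.990 billion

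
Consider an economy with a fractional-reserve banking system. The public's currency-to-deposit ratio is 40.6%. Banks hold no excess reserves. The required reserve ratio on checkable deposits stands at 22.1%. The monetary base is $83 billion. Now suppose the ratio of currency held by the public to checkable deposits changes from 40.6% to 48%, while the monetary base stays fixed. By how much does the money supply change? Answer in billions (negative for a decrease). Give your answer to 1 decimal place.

-10.9 billion

Initially m₁ = (1 + 0.406) / (0.221 + 0.406) ≈ 2.2424, so M₁ = 2.2424 × 83 = 186.1192 billion.
After the change m₂ = (1 + 0.48) / (0.221 + 0.48) ≈ 2.1113, so M₂ = 2.1113 × 83 = 175.2379 billion.
ΔM = M₂ − M₁ = 175.2379 − 186.1192 = -10.8813 billion.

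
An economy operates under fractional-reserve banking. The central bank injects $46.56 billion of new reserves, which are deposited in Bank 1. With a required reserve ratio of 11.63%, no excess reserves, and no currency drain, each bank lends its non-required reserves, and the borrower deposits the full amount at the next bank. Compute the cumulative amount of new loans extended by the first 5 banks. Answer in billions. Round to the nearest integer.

$163 billion

Bank i lends (1 − rr)^i of the original deposit: Bank 1 lends 46.56·0.8837 ≈ 41.1451, Bank 2 lends 46.56·0.8837² ≈ 36.3599, and so on.
Summing a geometric series: total = 46.56·[0.8837·(1 − 0.8837^5) / (1 − 0.8837)] ≈ 163.1227 billion.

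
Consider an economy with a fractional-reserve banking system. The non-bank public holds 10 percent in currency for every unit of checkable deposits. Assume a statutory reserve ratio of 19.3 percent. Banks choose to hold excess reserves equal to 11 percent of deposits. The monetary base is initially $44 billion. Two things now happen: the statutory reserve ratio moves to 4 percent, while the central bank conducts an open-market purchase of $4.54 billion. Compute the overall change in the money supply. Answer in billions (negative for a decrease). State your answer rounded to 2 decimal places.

Before: m₁ = (1 + 0.1) / (0.193 + 0.11 + 0.1) ≈ 2.72953, MB₁ = 44, so M₁ = 2.72953 × 44 ≈ 120.0993 billion.
After: m₂ = (1 + 0.1) / (0.04 + 0.11 + 0.1) = 4.4, MB₂ = 44 + 4.54 = 48.54, so M₂ = 4.4 × 48.54 = 213.576 billion.
ΔM = M₂ − M₁ = 213.576 − 120.0993 = 93.4767 billion.

$93.48 billion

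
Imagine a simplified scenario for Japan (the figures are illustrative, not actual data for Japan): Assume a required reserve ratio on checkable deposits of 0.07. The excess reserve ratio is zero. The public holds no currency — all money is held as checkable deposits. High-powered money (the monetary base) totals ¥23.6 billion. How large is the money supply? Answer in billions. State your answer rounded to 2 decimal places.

¥337.14 billion

With no currency drain or excess reserves, the money multiplier is m = 1/rr = 1/0.07 ≈ 14.28571.
Money supply M = m × MB = 14.28571 × 23.6 ≈ 337.1428 billion.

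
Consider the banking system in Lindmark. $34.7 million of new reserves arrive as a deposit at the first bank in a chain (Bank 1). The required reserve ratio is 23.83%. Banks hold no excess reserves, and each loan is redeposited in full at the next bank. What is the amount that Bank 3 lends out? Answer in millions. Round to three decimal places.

Each bank lends a fraction (1 − rr) = 0.7617 of the deposit it receives, so Bank 3 receives 34.7·0.7617^2 and lends 34.7·0.7617^3 ≈ 15.3349 million.

$15.335 million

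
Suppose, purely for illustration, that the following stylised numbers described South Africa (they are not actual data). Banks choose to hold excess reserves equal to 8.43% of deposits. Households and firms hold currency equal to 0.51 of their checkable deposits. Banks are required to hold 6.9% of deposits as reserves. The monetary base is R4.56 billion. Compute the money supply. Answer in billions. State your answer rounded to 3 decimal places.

R10.381 billion

The money multiplier is m = (1 + c) / (rr + e + c) = (1 + 0.51) / (0.069 + 0.0843 + 0.51) ≈ 2.27650.
So M = m × MB = 2.27650 × 4.56 ≈ 10.3808 billion.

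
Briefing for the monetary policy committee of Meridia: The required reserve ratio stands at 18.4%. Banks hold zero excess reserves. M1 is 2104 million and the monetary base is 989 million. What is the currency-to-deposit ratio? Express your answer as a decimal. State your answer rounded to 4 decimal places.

0.5398

Using m = M/MB = 2104/989 ≈ 2.127401. From m = (1 + c)/(c + rr + e), rearranging gives 1 + c = m·(c + rr + e), so c·(1 − m) = m·(rr + e) − 1.
Hence c = [m·(rr + e) − 1]/(1 − m) = [2.127401 × (0.184 + 0) − 1] / (1 − 2.127401) ≈ 0.539789.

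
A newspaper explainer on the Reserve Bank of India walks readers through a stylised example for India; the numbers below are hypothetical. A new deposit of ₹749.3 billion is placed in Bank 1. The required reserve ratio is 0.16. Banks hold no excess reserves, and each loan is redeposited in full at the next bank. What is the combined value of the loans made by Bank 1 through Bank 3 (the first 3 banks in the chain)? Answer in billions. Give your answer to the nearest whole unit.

Bank i lends (1 − rr)^i of the original deposit: Bank 1 lends 749.3·0.8400 = 629.4120, Bank 2 lends 749.3·0.8400² ≈ 528.7061, and so on.
Summing a geometric series: total = 749.3·[0.8400·(1 − 0.8400^3) / (1 − 0.8400)] ≈ 1602.2312 billion.

₹1602 billion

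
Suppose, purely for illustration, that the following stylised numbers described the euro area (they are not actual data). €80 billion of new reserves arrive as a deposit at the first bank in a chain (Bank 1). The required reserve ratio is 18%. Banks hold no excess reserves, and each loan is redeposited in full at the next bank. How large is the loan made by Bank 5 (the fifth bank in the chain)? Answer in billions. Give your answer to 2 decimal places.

€29.66 billion

Each bank lends a fraction (1 − rr) = 0.8200 of the deposit it receives, so Bank 5 receives 80·0.8200^4 and lends 80·0.8200^5 ≈ 29.6592 billion.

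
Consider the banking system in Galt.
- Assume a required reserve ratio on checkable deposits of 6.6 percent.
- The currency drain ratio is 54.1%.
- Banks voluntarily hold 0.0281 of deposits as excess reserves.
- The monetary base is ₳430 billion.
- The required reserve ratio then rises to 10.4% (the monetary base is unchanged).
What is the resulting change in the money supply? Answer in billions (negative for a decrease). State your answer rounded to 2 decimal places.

-58.90 billion

Initially m₁ = (1 + 0.541) / (0.066 + 0.0281 + 0.541) ≈ 2.426390, so M₁ = 2.426390 × 430 = 1043.3477 billion.
After the change m₂ = (1 + 0.541) / (0.104 + 0.0281 + 0.541) ≈ 2.289407, so M₂ = 2.289407 × 430 ≈ 984.445 billion.
ΔM = M₂ − M₁ = 984.445 − 1043.3477 = -58.9027 billion.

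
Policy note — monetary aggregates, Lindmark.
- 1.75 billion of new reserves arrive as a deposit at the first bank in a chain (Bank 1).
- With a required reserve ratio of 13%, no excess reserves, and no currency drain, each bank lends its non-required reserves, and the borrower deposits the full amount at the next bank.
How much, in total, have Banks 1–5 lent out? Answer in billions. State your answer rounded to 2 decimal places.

5.87 billion

Bank i lends (1 − rr)^i of the original deposit: Bank 1 lends 1.75·0.8700 = 1.5225, Bank 2 lends 1.75·0.8700² ≈ 1.3246, and so on.
Summing a geometric series: total = 1.75·[0.8700·(1 − 0.8700^5) / (1 − 0.8700)] ≈ 5.8743 billion.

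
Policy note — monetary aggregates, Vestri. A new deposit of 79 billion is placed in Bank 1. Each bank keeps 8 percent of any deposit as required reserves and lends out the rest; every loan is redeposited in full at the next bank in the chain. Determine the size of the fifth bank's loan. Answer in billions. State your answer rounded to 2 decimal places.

Each bank lends a fraction (1 − rr) = 0.9200 of the deposit it receives, so Bank 5 receives 79·0.9200^4 and lends 79·0.9200^5 ≈ 52.0674 billion.

52.07 billion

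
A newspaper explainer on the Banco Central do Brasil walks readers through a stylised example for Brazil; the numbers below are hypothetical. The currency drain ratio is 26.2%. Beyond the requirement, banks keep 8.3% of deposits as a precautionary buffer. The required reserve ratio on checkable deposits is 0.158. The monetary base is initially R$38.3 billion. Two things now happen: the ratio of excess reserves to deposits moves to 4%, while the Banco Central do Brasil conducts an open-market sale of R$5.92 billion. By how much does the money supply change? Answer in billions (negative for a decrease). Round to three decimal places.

Before: m₁ = (1 + 0.262) / (0.158 + 0.083 + 0.262) ≈ 2.508946, MB₁ = 38.3, so M₁ = 2.508946 × 38.3 ≈ 96.0926 billion.
After: m₂ = (1 + 0.262) / (0.158 + 0.04 + 0.262) ≈ 2.743478, MB₂ = 38.3 − 5.92 = 32.38, so M₂ = 2.743478 × 32.38 ≈ 88.8338 billion.
ΔM = M₂ − M₁ = 88.8338 − 96.0926 = -7.2588 billion.

-7.259 billion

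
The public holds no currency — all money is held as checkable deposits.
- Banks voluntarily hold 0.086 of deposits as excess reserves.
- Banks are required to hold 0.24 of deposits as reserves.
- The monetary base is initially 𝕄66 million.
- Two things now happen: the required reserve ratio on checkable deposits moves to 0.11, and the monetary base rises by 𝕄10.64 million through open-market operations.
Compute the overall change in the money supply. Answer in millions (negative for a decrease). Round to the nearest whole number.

𝕄189 million

Before: m₁ = 1 / (0.24 + 0.086) ≈ 3.0675, MB₁ = 66, so M₁ = 3.0675 × 66 = 202.455 million.
After: m₂ = 1 / (0.11 + 0.086) ≈ 5.1020, MB₂ = 66 + 10.64 = 76.64, so M₂ = 5.1020 × 76.64 ≈ 391.0173 million.
ΔM = M₂ − M₁ = 391.0173 − 202.455 = 188.5623 million.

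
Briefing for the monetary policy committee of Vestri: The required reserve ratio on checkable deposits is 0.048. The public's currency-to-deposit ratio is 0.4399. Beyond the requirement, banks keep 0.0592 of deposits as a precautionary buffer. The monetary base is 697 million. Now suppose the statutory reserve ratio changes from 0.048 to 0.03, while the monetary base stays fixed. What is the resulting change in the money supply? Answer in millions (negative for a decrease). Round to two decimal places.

62.41 million

Initially m₁ = (1 + 0.4399) / (0.048 + 0.0592 + 0.4399) ≈ 2.631877, so M₁ = 2.631877 × 697 ≈ 1834.4183 million.
After the change m₂ = (1 + 0.4399) / (0.03 + 0.0592 + 0.4399) ≈ 2.721414, so M₂ = 2.721414 × 697 ≈ 1896.8256 million.
ΔM = M₂ − M₁ = 1896.8256 − 1834.4183 = 62.4073 million.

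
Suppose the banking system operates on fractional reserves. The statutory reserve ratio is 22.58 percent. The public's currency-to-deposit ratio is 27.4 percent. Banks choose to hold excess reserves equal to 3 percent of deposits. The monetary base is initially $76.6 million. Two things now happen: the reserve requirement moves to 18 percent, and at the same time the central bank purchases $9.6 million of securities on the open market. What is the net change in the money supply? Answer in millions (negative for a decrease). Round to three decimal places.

Before: m₁ = (1 + 0.274) / (0.2258 + 0.03 + 0.274) ≈ 2.404681, MB₁ = 76.6, so M₁ = 2.404681 × 76.6 ≈ 184.1986 million.
After: m₂ = (1 + 0.274) / (0.18 + 0.03 + 0.274) ≈ 2.632231, MB₂ = 76.6 + 9.6 = 86.2, so M₂ = 2.632231 × 86.2 ≈ 226.8983 million.
ΔM = M₂ − M₁ = 226.8983 − 184.1986 = 42.6997 million.

$42.700 million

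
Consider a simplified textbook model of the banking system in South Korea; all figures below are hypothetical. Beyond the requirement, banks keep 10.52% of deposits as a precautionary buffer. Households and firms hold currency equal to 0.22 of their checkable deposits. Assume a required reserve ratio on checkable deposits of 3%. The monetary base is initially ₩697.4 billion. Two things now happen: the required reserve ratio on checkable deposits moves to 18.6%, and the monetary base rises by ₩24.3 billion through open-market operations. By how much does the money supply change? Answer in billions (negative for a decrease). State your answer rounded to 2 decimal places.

Before: m₁ = (1 + 0.22) / (0.03 + 0.1052 + 0.22) ≈ 3.434685, MB₁ = 697.4, so M₁ = 3.434685 × 697.4 ≈ 2395.3493 billion.
After: m₂ = (1 + 0.22) / (0.186 + 0.1052 + 0.22) ≈ 2.386541, MB₂ = 697.4 + 24.3 = 721.7, so M₂ = 2.386541 × 721.7 ≈ 1722.3666 billion.
ΔM = M₂ − M₁ = 1722.3666 − 2395.3493 = -672.9827 billion.

-672.98 billion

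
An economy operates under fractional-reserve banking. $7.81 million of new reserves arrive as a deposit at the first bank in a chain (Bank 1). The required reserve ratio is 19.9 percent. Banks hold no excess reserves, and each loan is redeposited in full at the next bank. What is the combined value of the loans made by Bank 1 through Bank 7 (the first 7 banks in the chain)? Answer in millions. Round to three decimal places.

Bank i lends (1 − rr)^i of the original deposit: Bank 1 lends 7.81·0.8010 ≈ 6.2558, Bank 2 lends 7.81·0.8010² ≈ 5.0109, and so on.
Summing a geometric series: total = 7.81·[0.8010·(1 − 0.8010^7) / (1 − 0.8010)] ≈ 24.7857 million.

$24.786 million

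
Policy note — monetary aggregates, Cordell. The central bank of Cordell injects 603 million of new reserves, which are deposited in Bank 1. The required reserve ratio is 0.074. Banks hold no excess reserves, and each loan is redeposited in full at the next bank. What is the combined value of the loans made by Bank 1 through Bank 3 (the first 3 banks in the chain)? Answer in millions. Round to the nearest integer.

1554 million

Bank i lends (1 − rr)^i of the original deposit: Bank 1 lends 603·0.9260 = 558.3780, Bank 2 lends 603·0.9260² ≈ 517.0580, and so on.
Summing a geometric series: total = 603·[0.9260·(1 − 0.9260^3) / (1 − 0.9260)] ≈ 1554.2318 million.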